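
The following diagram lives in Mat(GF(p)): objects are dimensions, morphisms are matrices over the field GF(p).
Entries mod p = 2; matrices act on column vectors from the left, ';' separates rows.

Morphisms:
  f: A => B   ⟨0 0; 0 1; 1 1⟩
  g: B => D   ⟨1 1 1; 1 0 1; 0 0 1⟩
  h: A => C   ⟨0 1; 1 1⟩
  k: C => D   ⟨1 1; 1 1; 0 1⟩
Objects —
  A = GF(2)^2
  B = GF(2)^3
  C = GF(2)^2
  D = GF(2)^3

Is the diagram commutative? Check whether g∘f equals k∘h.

Answer: DOES NOT COMMUTE

Trace:
Path 1 = f;g:
  e0=⟨1,0⟩ f=>⟨0,0,1⟩ g=>⟨1,1,1⟩
  e1=⟨0,1⟩ f=>⟨0,1,1⟩ g=>⟨0,1,1⟩
  result₁ = ⟨1 0; 1 1; 1 1⟩
Path 2 = h;k:
  e0=⟨1,0⟩ h=>⟨0,1⟩ k=>⟨1,1,1⟩
  e1=⟨0,1⟩ h=>⟨1,1⟩ k=>⟨0,0,1⟩
  result₂ = ⟨1 0; 1 0; 1 1⟩
Equal? differ; not commutative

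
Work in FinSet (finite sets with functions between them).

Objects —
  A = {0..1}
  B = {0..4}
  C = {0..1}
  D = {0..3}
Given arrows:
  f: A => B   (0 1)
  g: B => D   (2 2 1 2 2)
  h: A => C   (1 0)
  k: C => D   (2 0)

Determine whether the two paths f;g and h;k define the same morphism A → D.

Along f;g (path 1):
  0 f=>0 g=>2
  1 f=>1 g=>2
  result₁ = (2 2)
Along h;k (path 2):
  0 h=>1 k=>0
  1 h=>0 k=>2
  result₂ = (0 2)
Equal? differ; not commutative

Answer: DOES NOT COMMUTE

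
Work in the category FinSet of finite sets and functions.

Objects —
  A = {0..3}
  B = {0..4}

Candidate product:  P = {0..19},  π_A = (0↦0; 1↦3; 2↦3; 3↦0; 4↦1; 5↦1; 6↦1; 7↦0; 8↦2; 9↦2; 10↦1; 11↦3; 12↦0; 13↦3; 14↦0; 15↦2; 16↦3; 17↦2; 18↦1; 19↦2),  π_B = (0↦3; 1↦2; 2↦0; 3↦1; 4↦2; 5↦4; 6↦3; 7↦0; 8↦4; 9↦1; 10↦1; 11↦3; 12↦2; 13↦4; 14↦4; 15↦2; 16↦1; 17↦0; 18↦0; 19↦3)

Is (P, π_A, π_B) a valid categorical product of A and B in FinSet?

|A|·|B| = 4·5 = 20;  |P| = 20
Check the pairing map k ↦ (π_A(k), π_B(k)):
  0 ↦ (0,3)
  1 ↦ (3,2)
  2 ↦ (3,0)
  3 ↦ (0,1)
  4 ↦ (1,2)
  5 ↦ (1,4)
  6 ↦ (1,3)
  7 ↦ (0,0)
  8 ↦ (2,4)
  9 ↦ (2,1)
  10 ↦ (1,1)
  11 ↦ (3,3)
  12 ↦ (0,2)
  13 ↦ (3,4)
  14 ↦ (0,4)
  15 ↦ (2,2)
  16 ↦ (3,1)
  17 ↦ (2,0)
  18 ↦ (1,0)
  19 ↦ (2,3)
distinct pairs in image: 20 / 20 needed
  → bijection onto A×B; projections well-typed.

Answer: VALID PRODUCT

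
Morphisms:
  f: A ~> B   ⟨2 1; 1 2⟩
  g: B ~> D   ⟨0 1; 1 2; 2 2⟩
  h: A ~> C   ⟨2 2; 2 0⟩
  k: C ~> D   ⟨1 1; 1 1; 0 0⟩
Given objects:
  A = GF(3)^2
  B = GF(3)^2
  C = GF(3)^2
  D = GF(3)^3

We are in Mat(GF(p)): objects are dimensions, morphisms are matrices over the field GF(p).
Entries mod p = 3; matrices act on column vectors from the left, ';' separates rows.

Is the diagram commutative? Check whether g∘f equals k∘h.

Along f;g (path 1):
  e0=(1,0) f~>(2,1) g~>(1,1,0)
  e1=(0,1) f~>(1,2) g~>(2,2,0)
  ⟦path⟧₁ = ⟨1 2; 1 2; 0 0⟩
Along h;k (path 2):
  e0=(1,0) h~>(2,2) k~>(1,1,0)
  e1=(0,1) h~>(2,0) k~>(2,2,0)
  ⟦path⟧₂ = ⟨1 2; 1 2; 0 0⟩
Equal? same morphism ✓

Answer: COMMUTES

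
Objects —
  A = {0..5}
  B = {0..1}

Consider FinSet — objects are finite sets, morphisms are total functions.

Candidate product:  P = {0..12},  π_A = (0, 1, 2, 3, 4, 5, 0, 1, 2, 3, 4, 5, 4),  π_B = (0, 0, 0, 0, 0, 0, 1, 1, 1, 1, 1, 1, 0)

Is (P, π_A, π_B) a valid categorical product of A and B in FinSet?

|A|·|B| = 6·2 = 12;  |P| = 13
  → cardinalities differ; no bijection possible.

Answer: NOT A VALID PRODUCT — |P|=13 ≠ |A|·|B|=12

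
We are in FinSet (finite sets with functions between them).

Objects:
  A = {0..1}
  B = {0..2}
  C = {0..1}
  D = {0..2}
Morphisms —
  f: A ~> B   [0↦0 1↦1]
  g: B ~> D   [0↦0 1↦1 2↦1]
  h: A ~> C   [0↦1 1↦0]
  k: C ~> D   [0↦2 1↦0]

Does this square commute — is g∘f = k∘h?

Path 1 = f;g:
  0 f~>0 g~>0
  1 f~>1 g~>1
  result₁ = [0↦0 1↦1]
Path 2 = h;k:
  0 h~>1 k~>0
  1 h~>0 k~>2
  result₂ = [0↦0 1↦2]
Equal? NO — does not commute

Answer: DOES NOT COMMUTE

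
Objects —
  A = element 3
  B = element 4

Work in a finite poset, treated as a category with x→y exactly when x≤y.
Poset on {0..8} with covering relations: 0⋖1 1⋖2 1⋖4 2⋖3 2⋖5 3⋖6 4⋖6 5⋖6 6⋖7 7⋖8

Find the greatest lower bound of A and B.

Answer: A∧B = 1

Derivation:
Common predecessors of 3,4: {0,1}
  0 ≤ 1
  1 ≤ 1
glb = 1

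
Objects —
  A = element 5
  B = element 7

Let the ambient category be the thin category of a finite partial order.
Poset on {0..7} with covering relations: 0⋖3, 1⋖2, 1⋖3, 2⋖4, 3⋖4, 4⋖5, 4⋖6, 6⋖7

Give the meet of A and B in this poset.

Answer: A∧B = 4

Work:
Common predecessors of 5,7: {0,1,2,3,4}
  0 <= 4
  1 <= 4
  2 <= 4
  3 <= 4
  4 <= 4
glb = 4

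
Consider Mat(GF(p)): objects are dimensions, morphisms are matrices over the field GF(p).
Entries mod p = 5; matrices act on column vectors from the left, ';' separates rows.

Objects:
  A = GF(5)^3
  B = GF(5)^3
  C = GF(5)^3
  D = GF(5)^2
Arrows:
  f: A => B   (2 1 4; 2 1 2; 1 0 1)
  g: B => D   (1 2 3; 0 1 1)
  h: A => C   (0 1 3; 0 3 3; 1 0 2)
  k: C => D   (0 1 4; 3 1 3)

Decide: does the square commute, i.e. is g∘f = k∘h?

Along f;g (path 1):
  e0=[1,0,0] f=>[2,2,1] g=>[4,3]
  e1=[0,1,0] f=>[1,1,0] g=>[3,1]
  e2=[0,0,1] f=>[4,2,1] g=>[1,3]
  composite₁ = (4 3 1; 3 1 3)
Along h;k (path 2):
  e0=[1,0,0] h=>[0,0,1] k=>[4,3]
  e1=[0,1,0] h=>[1,3,0] k=>[3,1]
  e2=[0,0,1] h=>[3,3,2] k=>[1,3]
  composite₂ = (4 3 1; 3 1 3)
Equal? same morphism ✓

Answer: COMMUTES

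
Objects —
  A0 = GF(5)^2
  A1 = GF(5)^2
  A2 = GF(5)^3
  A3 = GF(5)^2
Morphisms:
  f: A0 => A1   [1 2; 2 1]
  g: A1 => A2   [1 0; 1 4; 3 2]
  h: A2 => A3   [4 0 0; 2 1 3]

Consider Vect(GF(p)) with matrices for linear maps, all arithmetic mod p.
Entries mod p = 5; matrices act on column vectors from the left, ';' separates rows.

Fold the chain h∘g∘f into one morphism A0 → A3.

Answer: [4 3; 2 4]

Derivation:
  e0=⟨1,0⟩ f=>⟨1,2⟩ g=>⟨1,4,2⟩ h=>⟨4,2⟩
  e1=⟨0,1⟩ f=>⟨2,1⟩ g=>⟨2,1,3⟩ h=>⟨3,4⟩
result: [4 3; 2 4]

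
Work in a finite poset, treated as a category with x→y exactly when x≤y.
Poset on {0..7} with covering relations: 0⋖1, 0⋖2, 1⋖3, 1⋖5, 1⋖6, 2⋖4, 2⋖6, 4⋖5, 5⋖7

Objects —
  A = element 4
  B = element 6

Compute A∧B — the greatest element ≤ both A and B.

Answer: A∧B = 2

Trace:
Common predecessors of 4,6: {0,2}
  0 <= 2
  2 <= 2
glb = 2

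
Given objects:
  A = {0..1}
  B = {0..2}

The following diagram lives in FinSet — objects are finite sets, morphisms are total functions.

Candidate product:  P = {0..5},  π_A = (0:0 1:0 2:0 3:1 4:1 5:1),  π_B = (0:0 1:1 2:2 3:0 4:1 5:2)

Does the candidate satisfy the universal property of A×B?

Answer: VALID PRODUCT

Trace:
|A|·|B| = 2·3 = 6;  |P| = 6
Check the pairing map k ↦ (π_A(k), π_B(k)):
  0 : (0,0)
  1 : (0,1)
  2 : (0,2)
  3 : (1,0)
  4 : (1,1)
  5 : (1,2)
distinct pairs in image: 6 / 6 needed
  → bijection onto A×B; projections well-typed.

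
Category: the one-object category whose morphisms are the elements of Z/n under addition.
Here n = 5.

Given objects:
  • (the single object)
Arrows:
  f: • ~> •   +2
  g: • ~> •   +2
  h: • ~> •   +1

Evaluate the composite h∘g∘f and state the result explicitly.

  0 +2≡2 +2≡4 +1≡0  (mod 5)
composite: +0

Answer: +0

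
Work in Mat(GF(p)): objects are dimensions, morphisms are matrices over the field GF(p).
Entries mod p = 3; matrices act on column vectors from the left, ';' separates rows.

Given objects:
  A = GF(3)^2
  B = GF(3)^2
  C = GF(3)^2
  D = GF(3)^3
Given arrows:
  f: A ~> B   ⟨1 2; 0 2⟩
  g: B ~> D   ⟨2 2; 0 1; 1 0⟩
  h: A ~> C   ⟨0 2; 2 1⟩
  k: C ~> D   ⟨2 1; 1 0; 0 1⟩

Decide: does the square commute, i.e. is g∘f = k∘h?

Path 1 = f;g:
  e0=(1,0) f~>(1,0) g~>(2,0,1)
  e1=(0,1) f~>(2,2) g~>(2,2,2)
  composite₁ = ⟨2 2; 0 2; 1 2⟩
Path 2 = h;k:
  e0=(1,0) h~>(0,2) k~>(2,0,2)
  e1=(0,1) h~>(2,1) k~>(2,2,1)
  composite₂ = ⟨2 2; 0 2; 2 1⟩
Equal? differ; not commutative

Answer: DOES NOT COMMUTE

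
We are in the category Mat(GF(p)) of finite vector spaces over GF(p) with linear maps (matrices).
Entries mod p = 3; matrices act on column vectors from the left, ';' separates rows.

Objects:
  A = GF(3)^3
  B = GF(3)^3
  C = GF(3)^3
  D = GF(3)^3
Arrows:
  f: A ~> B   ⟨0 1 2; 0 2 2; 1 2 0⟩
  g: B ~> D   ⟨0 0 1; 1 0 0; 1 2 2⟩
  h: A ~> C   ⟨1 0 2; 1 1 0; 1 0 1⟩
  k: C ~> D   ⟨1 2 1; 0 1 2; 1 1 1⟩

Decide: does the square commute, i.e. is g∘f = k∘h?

Answer: DOES NOT COMMUTE

Work:
1) trace f;g:
  e0=[1,0,0] f~>[0,0,1] g~>[1,0,2]
  e1=[0,1,0] f~>[1,2,2] g~>[2,1,0]
  e2=[0,0,1] f~>[2,2,0] g~>[0,2,0]
  composite₁ = ⟨1 2 0; 0 1 2; 2 0 0⟩
2) trace h;k:
  e0=[1,0,0] h~>[1,1,1] k~>[1,0,0]
  e1=[0,1,0] h~>[0,1,0] k~>[2,1,1]
  e2=[0,0,1] h~>[2,0,1] k~>[0,2,0]
  composite₂ = ⟨1 2 0; 0 1 2; 0 1 0⟩
Equal? differ; not commutative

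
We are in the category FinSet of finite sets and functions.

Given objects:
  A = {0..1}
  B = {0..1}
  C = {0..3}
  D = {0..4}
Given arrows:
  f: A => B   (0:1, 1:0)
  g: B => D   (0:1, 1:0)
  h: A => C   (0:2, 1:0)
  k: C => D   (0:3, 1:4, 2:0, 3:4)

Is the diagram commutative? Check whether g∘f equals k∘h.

1) trace f;g:
  0 f=>1 g=>0
  1 f=>0 g=>1
  result₁ = (0:0, 1:1)
2) trace h;k:
  0 h=>2 k=>0
  1 h=>0 k=>3
  result₂ = (0:0, 1:3)
Equal? NO — does not commute

Answer: DOES NOT COMMUTE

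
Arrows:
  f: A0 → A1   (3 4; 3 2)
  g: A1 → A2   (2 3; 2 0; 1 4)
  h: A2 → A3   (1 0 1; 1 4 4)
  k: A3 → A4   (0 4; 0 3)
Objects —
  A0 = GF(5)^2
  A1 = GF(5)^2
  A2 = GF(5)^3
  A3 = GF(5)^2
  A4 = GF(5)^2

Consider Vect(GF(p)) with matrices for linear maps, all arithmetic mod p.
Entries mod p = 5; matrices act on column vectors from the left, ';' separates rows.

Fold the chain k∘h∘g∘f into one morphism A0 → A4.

Answer: (1 1; 2 2)

Derivation:
  e0=(1,0) f→(3,3) g→(0,1,0) h→(0,4) k→(1,2)
  e1=(0,1) f→(4,2) g→(4,3,2) h→(1,4) k→(1,2)
⟦path⟧: (1 1; 2 2)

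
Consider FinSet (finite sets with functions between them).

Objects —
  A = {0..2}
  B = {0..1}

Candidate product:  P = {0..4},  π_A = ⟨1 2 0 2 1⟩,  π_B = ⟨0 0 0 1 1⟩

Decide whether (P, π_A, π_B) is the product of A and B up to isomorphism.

Answer: NOT A VALID PRODUCT — |P|=5 ≠ |A|·|B|=6

Derivation:
|A|·|B| = 3·2 = 6;  |P| = 5
  → cardinalities differ; no bijection possible.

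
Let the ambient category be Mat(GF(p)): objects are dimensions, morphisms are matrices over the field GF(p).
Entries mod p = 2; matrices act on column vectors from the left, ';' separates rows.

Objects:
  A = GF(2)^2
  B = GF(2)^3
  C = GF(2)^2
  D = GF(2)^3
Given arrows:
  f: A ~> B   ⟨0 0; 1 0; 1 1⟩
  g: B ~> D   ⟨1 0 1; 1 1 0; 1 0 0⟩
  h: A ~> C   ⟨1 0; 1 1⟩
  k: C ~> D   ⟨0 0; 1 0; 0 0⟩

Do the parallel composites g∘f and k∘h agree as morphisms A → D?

Answer: DOES NOT COMMUTE

Work:
Path 1 = f;g:
  e0=⟨1,0⟩ f~>⟨0,1,1⟩ g~>⟨1,1,0⟩
  e1=⟨0,1⟩ f~>⟨0,0,1⟩ g~>⟨1,0,0⟩
  ⟦path⟧₁ = ⟨1 1; 1 0; 0 0⟩
Path 2 = h;k:
  e0=⟨1,0⟩ h~>⟨1,1⟩ k~>⟨0,1,0⟩
  e1=⟨0,1⟩ h~>⟨0,1⟩ k~>⟨0,0,0⟩
  ⟦path⟧₂ = ⟨0 0; 1 0; 0 0⟩
Equal? distinct morphisms ✗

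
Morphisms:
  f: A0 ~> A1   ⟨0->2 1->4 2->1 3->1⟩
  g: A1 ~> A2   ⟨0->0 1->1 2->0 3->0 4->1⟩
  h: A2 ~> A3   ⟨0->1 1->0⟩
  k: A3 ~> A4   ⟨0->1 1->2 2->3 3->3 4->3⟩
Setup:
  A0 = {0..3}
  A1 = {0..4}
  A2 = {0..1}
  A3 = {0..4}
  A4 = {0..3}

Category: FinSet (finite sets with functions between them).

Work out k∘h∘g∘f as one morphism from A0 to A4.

  0 f~>2 g~>0 h~>1 k~>2
  1 f~>4 g~>1 h~>0 k~>1
  2 f~>1 g~>1 h~>0 k~>1
  3 f~>1 g~>1 h~>0 k~>1
result: ⟨0->2 1->1 2->1 3->1⟩

Answer: ⟨0->2 1->1 2->1 3->1⟩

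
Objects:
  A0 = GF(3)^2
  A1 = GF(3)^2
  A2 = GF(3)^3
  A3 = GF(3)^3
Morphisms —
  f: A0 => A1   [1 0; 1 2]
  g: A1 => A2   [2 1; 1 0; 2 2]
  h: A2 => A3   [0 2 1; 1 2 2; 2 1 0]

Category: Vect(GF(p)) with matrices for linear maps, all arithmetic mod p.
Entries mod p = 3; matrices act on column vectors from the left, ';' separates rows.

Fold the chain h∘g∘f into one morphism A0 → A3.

  e0=[1,0] f=>[1,1] g=>[0,1,1] h=>[0,1,1]
  e1=[0,1] f=>[0,2] g=>[2,0,1] h=>[1,1,1]
⟦path⟧: [0 1; 1 1; 1 1]

Answer: [0 1; 1 1; 1 1]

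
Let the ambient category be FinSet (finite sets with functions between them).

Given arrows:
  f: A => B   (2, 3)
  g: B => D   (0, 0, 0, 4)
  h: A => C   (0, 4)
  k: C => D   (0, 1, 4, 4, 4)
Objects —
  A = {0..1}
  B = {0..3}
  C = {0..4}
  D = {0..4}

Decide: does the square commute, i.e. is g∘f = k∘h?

Answer: COMMUTES

Derivation:
Path 1 = f;g:
  0 f=>2 g=>0
  1 f=>3 g=>4
  ⟦path⟧₁ = (0, 4)
Path 2 = h;k:
  0 h=>0 k=>0
  1 h=>4 k=>4
  ⟦path⟧₂ = (0, 4)
Equal? equal; square commutes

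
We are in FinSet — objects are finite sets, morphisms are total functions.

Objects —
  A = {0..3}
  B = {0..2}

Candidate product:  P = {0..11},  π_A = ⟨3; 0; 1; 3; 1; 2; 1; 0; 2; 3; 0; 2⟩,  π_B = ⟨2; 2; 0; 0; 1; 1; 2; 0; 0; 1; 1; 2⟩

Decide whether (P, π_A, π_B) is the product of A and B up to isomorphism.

|A|·|B| = 4·3 = 12;  |P| = 12
Check the pairing map k ↦ (π_A(k), π_B(k)):
  0 -> (3,2)
  1 -> (0,2)
  2 -> (1,0)
  3 -> (3,0)
  4 -> (1,1)
  5 -> (2,1)
  6 -> (1,2)
  7 -> (0,0)
  8 -> (2,0)
  9 -> (3,1)
  10 -> (0,1)
  11 -> (2,2)
distinct pairs in image: 12 / 12 needed
  → bijection onto A×B; projections well-typed.

Answer: VALID PRODUCT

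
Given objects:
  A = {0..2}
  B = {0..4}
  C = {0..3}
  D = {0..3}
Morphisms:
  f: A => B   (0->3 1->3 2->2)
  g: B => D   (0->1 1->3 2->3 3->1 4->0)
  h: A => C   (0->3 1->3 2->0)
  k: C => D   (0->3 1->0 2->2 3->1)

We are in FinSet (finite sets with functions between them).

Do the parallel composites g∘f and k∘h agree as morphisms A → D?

Answer: COMMUTES

Trace:
Along f;g (path 1):
  0 f=>3 g=>1
  1 f=>3 g=>1
  2 f=>2 g=>3
  composite₁ = (0->1 1->1 2->3)
Along h;k (path 2):
  0 h=>3 k=>1
  1 h=>3 k=>1
  2 h=>0 k=>3
  composite₂ = (0->1 1->1 2->3)
Equal? same morphism ✓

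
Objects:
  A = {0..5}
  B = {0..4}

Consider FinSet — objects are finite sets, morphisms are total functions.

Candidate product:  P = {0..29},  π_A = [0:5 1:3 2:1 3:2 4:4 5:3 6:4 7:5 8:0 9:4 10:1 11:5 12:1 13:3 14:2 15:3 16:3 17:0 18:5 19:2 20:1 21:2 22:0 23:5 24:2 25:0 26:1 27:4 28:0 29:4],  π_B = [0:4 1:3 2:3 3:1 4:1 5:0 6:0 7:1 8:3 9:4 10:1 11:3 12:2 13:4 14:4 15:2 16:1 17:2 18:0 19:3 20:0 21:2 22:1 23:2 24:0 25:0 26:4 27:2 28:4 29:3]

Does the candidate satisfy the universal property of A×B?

Answer: VALID PRODUCT

Derivation:
|A|·|B| = 6·5 = 30;  |P| = 30
Check the pairing map k ↦ (π_A(k), π_B(k)):
  0 : (5,4)
  1 : (3,3)
  2 : (1,3)
  3 : (2,1)
  4 : (4,1)
  5 : (3,0)
  6 : (4,0)
  7 : (5,1)
  8 : (0,3)
  9 : (4,4)
  10 : (1,1)
  11 : (5,3)
  12 : (1,2)
  13 : (3,4)
  14 : (2,4)
  15 : (3,2)
  16 : (3,1)
  17 : (0,2)
  18 : (5,0)
  19 : (2,3)
  20 : (1,0)
  21 : (2,2)
  22 : (0,1)
  23 : (5,2)
  24 : (2,0)
  25 : (0,0)
  26 : (1,4)
  27 : (4,2)
  28 : (0,4)
  29 : (4,3)
distinct pairs in image: 30 / 30 needed
  → bijection onto A×B; projections well-typed.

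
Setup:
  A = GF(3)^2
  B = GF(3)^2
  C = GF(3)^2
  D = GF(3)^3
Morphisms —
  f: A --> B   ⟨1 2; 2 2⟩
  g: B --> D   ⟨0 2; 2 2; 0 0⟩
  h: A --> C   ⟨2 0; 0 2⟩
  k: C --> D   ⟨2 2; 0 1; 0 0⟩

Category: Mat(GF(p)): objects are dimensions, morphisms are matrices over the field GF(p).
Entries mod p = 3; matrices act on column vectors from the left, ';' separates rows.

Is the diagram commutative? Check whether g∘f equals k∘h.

Answer: COMMUTES

Derivation:
Path 1 = f;g:
  e0=(1,0) f-->(1,2) g-->(1,0,0)
  e1=(0,1) f-->(2,2) g-->(1,2,0)
  result₁ = ⟨1 1; 0 2; 0 0⟩
Path 2 = h;k:
  e0=(1,0) h-->(2,0) k-->(1,0,0)
  e1=(0,1) h-->(0,2) k-->(1,2,0)
  result₂ = ⟨1 1; 0 2; 0 0⟩
Equal? YES — commutes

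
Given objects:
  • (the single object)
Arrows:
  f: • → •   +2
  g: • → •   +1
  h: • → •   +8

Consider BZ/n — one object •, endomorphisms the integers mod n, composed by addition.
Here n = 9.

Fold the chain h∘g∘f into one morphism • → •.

  0 +2≡2 +1≡3 +8≡2  (mod 9)
composite: +2

Answer: +2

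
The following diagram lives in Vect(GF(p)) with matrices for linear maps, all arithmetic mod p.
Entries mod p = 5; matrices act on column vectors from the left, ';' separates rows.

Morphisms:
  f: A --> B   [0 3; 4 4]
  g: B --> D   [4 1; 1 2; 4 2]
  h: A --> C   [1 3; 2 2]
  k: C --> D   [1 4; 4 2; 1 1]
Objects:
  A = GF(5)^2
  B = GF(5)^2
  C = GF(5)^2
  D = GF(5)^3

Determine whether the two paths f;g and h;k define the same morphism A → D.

Along f;g (path 1):
  e0=[1,0] f-->[0,4] g-->[4,3,3]
  e1=[0,1] f-->[3,4] g-->[1,1,0]
  ⟦path⟧₁ = [4 1; 3 1; 3 0]
Along h;k (path 2):
  e0=[1,0] h-->[1,2] k-->[4,3,3]
  e1=[0,1] h-->[3,2] k-->[1,1,0]
  ⟦path⟧₂ = [4 1; 3 1; 3 0]
Equal? equal; square commutes

Answer: COMMUTES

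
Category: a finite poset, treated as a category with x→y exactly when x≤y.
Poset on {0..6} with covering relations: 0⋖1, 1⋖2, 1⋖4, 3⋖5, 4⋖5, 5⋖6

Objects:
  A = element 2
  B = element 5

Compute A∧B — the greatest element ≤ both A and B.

Answer: A∧B = 1

Derivation:
{x : x≤A ∧ x≤B} = {0,1}  (A=2, B=5)
  0 ≤ 1
  1 ≤ 1
glb = 1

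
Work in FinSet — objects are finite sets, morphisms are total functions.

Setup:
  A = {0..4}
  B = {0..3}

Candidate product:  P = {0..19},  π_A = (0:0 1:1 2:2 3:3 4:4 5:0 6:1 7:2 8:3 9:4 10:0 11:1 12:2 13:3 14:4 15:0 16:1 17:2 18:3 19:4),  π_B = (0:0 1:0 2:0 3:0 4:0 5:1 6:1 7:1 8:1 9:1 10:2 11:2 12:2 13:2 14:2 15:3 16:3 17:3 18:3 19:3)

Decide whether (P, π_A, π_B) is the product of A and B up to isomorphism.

Answer: VALID PRODUCT

Work:
|A|·|B| = 5·4 = 20;  |P| = 20
Check the pairing map k ↦ (π_A(k), π_B(k)):
  0 : (0,0)
  1 : (1,0)
  2 : (2,0)
  3 : (3,0)
  4 : (4,0)
  5 : (0,1)
  6 : (1,1)
  7 : (2,1)
  8 : (3,1)
  9 : (4,1)
  10 : (0,2)
  11 : (1,2)
  12 : (2,2)
  13 : (3,2)
  14 : (4,2)
  15 : (0,3)
  16 : (1,3)
  17 : (2,3)
  18 : (3,3)
  19 : (4,3)
distinct pairs in image: 20 / 20 needed
  → bijection onto A×B; projections well-typed.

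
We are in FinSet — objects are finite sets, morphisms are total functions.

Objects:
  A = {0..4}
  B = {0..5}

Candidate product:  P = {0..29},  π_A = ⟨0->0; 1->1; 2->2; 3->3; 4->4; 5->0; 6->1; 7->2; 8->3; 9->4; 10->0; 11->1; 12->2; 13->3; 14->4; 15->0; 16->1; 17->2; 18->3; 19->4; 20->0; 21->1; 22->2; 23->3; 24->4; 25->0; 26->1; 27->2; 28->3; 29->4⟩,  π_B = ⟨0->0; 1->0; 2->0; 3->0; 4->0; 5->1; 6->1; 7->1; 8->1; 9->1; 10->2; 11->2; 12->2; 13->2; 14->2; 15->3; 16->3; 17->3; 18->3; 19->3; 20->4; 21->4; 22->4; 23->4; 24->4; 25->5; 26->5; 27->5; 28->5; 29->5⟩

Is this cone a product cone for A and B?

Answer: VALID PRODUCT

Trace:
|A|·|B| = 5·6 = 30;  |P| = 30
Check the pairing map k ↦ (π_A(k), π_B(k)):
  0 -> (0,0)
  1 -> (1,0)
  2 -> (2,0)
  3 -> (3,0)
  4 -> (4,0)
  5 -> (0,1)
  6 -> (1,1)
  7 -> (2,1)
  8 -> (3,1)
  9 -> (4,1)
  10 -> (0,2)
  11 -> (1,2)
  12 -> (2,2)
  13 -> (3,2)
  14 -> (4,2)
  15 -> (0,3)
  16 -> (1,3)
  17 -> (2,3)
  18 -> (3,3)
  19 -> (4,3)
  20 -> (0,4)
  21 -> (1,4)
  22 -> (2,4)
  23 -> (3,4)
  24 -> (4,4)
  25 -> (0,5)
  26 -> (1,5)
  27 -> (2,5)
  28 -> (3,5)
  29 -> (4,5)
distinct pairs in image: 30 / 30 needed
  → bijection onto A×B; projections well-typed.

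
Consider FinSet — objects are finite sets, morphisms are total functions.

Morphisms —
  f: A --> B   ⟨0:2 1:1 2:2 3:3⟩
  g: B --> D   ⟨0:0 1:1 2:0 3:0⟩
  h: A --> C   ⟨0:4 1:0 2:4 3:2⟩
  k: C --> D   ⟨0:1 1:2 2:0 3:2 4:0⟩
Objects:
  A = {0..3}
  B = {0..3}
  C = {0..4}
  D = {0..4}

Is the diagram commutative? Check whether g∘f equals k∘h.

Answer: COMMUTES

Derivation:
Path 1 = f;g:
  0 f-->2 g-->0
  1 f-->1 g-->1
  2 f-->2 g-->0
  3 f-->3 g-->0
  composite₁ = ⟨0:0 1:1 2:0 3:0⟩
Path 2 = h;k:
  0 h-->4 k-->0
  1 h-->0 k-->1
  2 h-->4 k-->0
  3 h-->2 k-->0
  composite₂ = ⟨0:0 1:1 2:0 3:0⟩
Equal? equal; square commutes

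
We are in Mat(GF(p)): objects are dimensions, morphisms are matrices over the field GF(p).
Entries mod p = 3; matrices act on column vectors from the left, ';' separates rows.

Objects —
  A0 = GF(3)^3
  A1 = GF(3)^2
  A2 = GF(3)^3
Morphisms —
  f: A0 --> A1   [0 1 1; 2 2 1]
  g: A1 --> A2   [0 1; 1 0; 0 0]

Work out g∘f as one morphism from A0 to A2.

Answer: [2 2 1; 0 1 1; 0 0 0]

Derivation:
  e0=[1,0,0] f-->[0,2] g-->[2,0,0]
  e1=[0,1,0] f-->[1,2] g-->[2,1,0]
  e2=[0,0,1] f-->[1,1] g-->[1,1,0]
result: [2 2 1; 0 1 1; 0 0 0]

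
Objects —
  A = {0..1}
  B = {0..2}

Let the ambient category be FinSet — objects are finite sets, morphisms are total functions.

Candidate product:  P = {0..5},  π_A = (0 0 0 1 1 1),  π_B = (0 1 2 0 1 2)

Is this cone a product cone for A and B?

|A|·|B| = 2·3 = 6;  |P| = 6
Check the pairing map k ↦ (π_A(k), π_B(k)):
  0 : (0,0)
  1 : (0,1)
  2 : (0,2)
  3 : (1,0)
  4 : (1,1)
  5 : (1,2)
distinct pairs in image: 6 / 6 needed
  → bijection onto A×B; projections well-typed.

Answer: VALID PRODUCT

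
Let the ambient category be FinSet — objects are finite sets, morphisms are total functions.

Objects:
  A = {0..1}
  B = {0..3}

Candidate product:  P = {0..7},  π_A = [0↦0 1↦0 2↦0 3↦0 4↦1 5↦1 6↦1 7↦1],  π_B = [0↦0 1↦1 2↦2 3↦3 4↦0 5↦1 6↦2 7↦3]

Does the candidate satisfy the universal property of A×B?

|A|·|B| = 2·4 = 8;  |P| = 8
Check the pairing map k ↦ (π_A(k), π_B(k)):
  0 ↦ (0,0)
  1 ↦ (0,1)
  2 ↦ (0,2)
  3 ↦ (0,3)
  4 ↦ (1,0)
  5 ↦ (1,1)
  6 ↦ (1,2)
  7 ↦ (1,3)
distinct pairs in image: 8 / 8 needed
  → bijection onto A×B; projections well-typed.

Answer: VALID PRODUCT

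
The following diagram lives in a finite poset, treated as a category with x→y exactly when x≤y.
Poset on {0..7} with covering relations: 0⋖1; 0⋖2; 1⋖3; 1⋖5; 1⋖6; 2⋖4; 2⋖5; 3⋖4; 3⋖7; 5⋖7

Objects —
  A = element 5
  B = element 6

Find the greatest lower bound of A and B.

Common predecessors of 5,6: {0,1}
  0 ≤ 1
  1 ≤ 1
glb = 1

Answer: A∧B = 1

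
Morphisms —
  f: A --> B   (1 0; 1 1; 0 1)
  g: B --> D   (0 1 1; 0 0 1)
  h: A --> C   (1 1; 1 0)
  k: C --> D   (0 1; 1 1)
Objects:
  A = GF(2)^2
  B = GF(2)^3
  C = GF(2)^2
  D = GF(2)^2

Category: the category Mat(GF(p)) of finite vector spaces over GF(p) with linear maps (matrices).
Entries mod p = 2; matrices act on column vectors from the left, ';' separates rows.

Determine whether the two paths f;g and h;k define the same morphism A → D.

Path 1 = f;g:
  e0=[1,0] f-->[1,1,0] g-->[1,0]
  e1=[0,1] f-->[0,1,1] g-->[0,1]
  result₁ = (1 0; 0 1)
Path 2 = h;k:
  e0=[1,0] h-->[1,1] k-->[1,0]
  e1=[0,1] h-->[1,0] k-->[0,1]
  result₂ = (1 0; 0 1)
Equal? YES — commutes

Answer: COMMUTES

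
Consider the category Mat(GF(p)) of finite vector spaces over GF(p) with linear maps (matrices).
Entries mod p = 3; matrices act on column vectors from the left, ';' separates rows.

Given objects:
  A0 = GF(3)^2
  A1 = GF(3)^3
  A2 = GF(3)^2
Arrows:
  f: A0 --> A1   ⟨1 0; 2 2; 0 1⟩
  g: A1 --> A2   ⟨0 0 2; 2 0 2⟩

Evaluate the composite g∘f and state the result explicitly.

  e0=(1,0) f-->(1,2,0) g-->(0,2)
  e1=(0,1) f-->(0,2,1) g-->(2,2)
⟦path⟧: ⟨0 2; 2 2⟩

Answer: ⟨0 2; 2 2⟩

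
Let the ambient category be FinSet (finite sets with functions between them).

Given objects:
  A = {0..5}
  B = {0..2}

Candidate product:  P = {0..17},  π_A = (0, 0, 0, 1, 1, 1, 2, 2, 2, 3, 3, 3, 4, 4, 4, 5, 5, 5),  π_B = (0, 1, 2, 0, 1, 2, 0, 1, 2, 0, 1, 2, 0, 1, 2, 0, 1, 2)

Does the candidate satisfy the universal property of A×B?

|A|·|B| = 6·3 = 18;  |P| = 18
Check the pairing map k ↦ (π_A(k), π_B(k)):
  0 : (0,0)
  1 : (0,1)
  2 : (0,2)
  3 : (1,0)
  4 : (1,1)
  5 : (1,2)
  6 : (2,0)
  7 : (2,1)
  8 : (2,2)
  9 : (3,0)
  10 : (3,1)
  11 : (3,2)
  12 : (4,0)
  13 : (4,1)
  14 : (4,2)
  15 : (5,0)
  16 : (5,1)
  17 : (5,2)
distinct pairs in image: 18 / 18 needed
  → bijection onto A×B; projections well-typed.

Answer: VALID PRODUCT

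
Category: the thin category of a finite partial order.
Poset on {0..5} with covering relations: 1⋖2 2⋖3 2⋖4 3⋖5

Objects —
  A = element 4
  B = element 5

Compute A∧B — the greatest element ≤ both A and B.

Answer: A∧B = 2

Derivation:
{x : x⊑A ∧ x⊑B} = {1,2}  (A=4, B=5)
  1 ⊑ 2
  2 ⊑ 2
glb = 2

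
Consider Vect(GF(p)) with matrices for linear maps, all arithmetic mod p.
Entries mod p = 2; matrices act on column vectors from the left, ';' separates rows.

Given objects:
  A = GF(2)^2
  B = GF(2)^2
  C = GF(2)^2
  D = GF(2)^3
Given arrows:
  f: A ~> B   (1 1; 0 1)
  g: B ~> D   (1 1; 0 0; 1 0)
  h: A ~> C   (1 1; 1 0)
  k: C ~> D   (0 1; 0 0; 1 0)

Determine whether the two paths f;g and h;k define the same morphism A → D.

Answer: COMMUTES

Trace:
Path 1 = f;g:
  e0=[1,0] f~>[1,0] g~>[1,0,1]
  e1=[0,1] f~>[1,1] g~>[0,0,1]
  composite₁ = (1 0; 0 0; 1 1)
Path 2 = h;k:
  e0=[1,0] h~>[1,1] k~>[1,0,1]
  e1=[0,1] h~>[1,0] k~>[0,0,1]
  composite₂ = (1 0; 0 0; 1 1)
Equal? equal; square commutes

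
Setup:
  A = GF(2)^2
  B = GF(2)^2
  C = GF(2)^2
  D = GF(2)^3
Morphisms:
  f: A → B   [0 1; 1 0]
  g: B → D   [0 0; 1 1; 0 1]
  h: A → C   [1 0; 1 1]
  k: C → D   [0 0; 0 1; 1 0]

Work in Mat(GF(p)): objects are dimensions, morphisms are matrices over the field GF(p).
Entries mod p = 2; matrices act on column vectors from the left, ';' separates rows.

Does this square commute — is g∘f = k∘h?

Answer: COMMUTES

Work:
Path 1 = f;g:
  e0=(1,0) f→(0,1) g→(0,1,1)
  e1=(0,1) f→(1,0) g→(0,1,0)
  result₁ = [0 0; 1 1; 1 0]
Path 2 = h;k:
  e0=(1,0) h→(1,1) k→(0,1,1)
  e1=(0,1) h→(0,1) k→(0,1,0)
  result₂ = [0 0; 1 1; 1 0]
Equal? same morphism ✓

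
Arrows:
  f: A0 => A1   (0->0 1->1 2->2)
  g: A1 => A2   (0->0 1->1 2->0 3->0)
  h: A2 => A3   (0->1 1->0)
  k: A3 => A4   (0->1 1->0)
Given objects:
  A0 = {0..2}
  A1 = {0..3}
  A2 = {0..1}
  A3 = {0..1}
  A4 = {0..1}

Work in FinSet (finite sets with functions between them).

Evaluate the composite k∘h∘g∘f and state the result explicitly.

  0 f=>0 g=>0 h=>1 k=>0
  1 f=>1 g=>1 h=>0 k=>1
  2 f=>2 g=>0 h=>1 k=>0
composite: (0->0 1->1 2->0)

Answer: (0->0 1->1 2->0)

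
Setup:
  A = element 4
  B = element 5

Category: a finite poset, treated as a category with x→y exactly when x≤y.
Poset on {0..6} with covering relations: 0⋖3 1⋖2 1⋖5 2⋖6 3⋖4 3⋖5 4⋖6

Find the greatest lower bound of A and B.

Answer: A∧B = 3

Derivation:
Common predecessors of 4,5: {0,3}
  0 ⊑ 3
  3 ⊑ 3
glb = 3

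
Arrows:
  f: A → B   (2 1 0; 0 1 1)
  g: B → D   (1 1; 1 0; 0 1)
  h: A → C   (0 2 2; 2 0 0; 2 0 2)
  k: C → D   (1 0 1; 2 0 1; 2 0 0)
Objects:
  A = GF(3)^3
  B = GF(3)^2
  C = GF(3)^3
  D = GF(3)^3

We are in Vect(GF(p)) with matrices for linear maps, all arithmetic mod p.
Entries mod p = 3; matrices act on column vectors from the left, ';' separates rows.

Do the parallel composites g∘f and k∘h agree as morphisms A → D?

1) trace f;g:
  e0=⟨1,0,0⟩ f→⟨2,0⟩ g→⟨2,2,0⟩
  e1=⟨0,1,0⟩ f→⟨1,1⟩ g→⟨2,1,1⟩
  e2=⟨0,0,1⟩ f→⟨0,1⟩ g→⟨1,0,1⟩
  composite₁ = (2 2 1; 2 1 0; 0 1 1)
2) trace h;k:
  e0=⟨1,0,0⟩ h→⟨0,2,2⟩ k→⟨2,2,0⟩
  e1=⟨0,1,0⟩ h→⟨2,0,0⟩ k→⟨2,1,1⟩
  e2=⟨0,0,1⟩ h→⟨2,0,2⟩ k→⟨1,0,1⟩
  composite₂ = (2 2 1; 2 1 0; 0 1 1)
Equal? same morphism ✓

Answer: COMMUTES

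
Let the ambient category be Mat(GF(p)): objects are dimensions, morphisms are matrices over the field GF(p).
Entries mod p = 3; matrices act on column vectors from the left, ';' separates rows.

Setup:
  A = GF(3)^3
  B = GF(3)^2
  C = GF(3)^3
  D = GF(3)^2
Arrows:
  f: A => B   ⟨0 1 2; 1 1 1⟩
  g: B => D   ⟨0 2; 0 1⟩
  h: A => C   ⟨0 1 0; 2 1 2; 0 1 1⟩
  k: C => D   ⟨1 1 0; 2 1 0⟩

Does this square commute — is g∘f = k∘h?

Along f;g (path 1):
  e0=⟨1,0,0⟩ f=>⟨0,1⟩ g=>⟨2,1⟩
  e1=⟨0,1,0⟩ f=>⟨1,1⟩ g=>⟨2,1⟩
  e2=⟨0,0,1⟩ f=>⟨2,1⟩ g=>⟨2,1⟩
  composite₁ = ⟨2 2 2; 1 1 1⟩
Along h;k (path 2):
  e0=⟨1,0,0⟩ h=>⟨0,2,0⟩ k=>⟨2,2⟩
  e1=⟨0,1,0⟩ h=>⟨1,1,1⟩ k=>⟨2,0⟩
  e2=⟨0,0,1⟩ h=>⟨0,2,1⟩ k=>⟨2,2⟩
  composite₂ = ⟨2 2 2; 2 0 2⟩
Equal? distinct morphisms ✗

Answer: DOES NOT COMMUTE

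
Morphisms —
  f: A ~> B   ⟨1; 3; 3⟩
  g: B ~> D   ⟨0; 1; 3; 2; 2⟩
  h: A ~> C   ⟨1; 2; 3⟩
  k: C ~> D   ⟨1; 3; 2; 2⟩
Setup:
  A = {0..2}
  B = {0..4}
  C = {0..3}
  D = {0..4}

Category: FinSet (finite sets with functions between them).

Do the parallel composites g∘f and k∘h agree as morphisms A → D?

1) trace f;g:
  0 f~>1 g~>1
  1 f~>3 g~>2
  2 f~>3 g~>2
  result₁ = ⟨1; 2; 2⟩
2) trace h;k:
  0 h~>1 k~>3
  1 h~>2 k~>2
  2 h~>3 k~>2
  result₂ = ⟨3; 2; 2⟩
Equal? NO — does not commute

Answer: DOES NOT COMMUTE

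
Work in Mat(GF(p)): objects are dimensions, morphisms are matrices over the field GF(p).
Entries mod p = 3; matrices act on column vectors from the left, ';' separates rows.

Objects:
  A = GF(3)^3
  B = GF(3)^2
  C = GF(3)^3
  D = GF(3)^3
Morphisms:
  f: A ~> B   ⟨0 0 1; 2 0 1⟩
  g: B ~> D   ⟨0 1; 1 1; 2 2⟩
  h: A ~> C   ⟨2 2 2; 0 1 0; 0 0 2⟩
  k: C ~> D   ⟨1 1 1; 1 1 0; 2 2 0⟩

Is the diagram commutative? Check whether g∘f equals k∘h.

Path 1 = f;g:
  e0=⟨1,0,0⟩ f~>⟨0,2⟩ g~>⟨2,2,1⟩
  e1=⟨0,1,0⟩ f~>⟨0,0⟩ g~>⟨0,0,0⟩
  e2=⟨0,0,1⟩ f~>⟨1,1⟩ g~>⟨1,2,1⟩
  result₁ = ⟨2 0 1; 2 0 2; 1 0 1⟩
Path 2 = h;k:
  e0=⟨1,0,0⟩ h~>⟨2,0,0⟩ k~>⟨2,2,1⟩
  e1=⟨0,1,0⟩ h~>⟨2,1,0⟩ k~>⟨0,0,0⟩
  e2=⟨0,0,1⟩ h~>⟨2,0,2⟩ k~>⟨1,2,1⟩
  result₂ = ⟨2 0 1; 2 0 2; 1 0 1⟩
Equal? YES — commutes

Answer: COMMUTES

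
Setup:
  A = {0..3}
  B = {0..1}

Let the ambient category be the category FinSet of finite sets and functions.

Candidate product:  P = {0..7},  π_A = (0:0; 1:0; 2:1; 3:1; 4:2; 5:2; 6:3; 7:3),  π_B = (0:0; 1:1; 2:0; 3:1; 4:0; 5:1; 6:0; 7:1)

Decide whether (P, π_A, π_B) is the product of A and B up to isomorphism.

|A|·|B| = 4·2 = 8;  |P| = 8
Check the pairing map k ↦ (π_A(k), π_B(k)):
  0 : (0,0)
  1 : (0,1)
  2 : (1,0)
  3 : (1,1)
  4 : (2,0)
  5 : (2,1)
  6 : (3,0)
  7 : (3,1)
distinct pairs in image: 8 / 8 needed
  → bijection onto A×B; projections well-typed.

Answer: VALID PRODUCT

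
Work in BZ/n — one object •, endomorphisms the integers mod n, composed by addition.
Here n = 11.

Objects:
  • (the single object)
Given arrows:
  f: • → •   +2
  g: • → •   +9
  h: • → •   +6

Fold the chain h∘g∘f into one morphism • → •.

  0 +2≡2 +9≡0 +6≡6  (mod 11)
result: +6

Answer: +6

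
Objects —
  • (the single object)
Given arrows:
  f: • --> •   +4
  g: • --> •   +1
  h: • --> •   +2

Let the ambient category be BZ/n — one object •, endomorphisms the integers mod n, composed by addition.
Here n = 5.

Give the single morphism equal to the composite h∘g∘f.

Answer: +2

Work:
  0 +4≡4 +1≡0 +2≡2  (mod 5)
result: +2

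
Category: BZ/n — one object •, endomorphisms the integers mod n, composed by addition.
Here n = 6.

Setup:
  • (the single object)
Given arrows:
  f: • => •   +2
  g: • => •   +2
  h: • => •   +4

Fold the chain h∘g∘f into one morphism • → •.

  0 +2≡2 +2≡4 +4≡2  (mod 6)
⟦path⟧: +2

Answer: +2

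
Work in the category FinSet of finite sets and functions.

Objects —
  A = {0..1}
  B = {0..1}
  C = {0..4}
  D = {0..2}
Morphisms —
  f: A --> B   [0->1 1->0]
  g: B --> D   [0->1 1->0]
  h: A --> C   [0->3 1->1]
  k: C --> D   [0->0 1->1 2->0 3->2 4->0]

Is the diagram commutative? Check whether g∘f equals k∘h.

Answer: DOES NOT COMMUTE

Trace:
Along f;g (path 1):
  0 f-->1 g-->0
  1 f-->0 g-->1
  ⟦path⟧₁ = [0->0 1->1]
Along h;k (path 2):
  0 h-->3 k-->2
  1 h-->1 k-->1
  ⟦path⟧₂ = [0->2 1->1]
Equal? differ; not commutative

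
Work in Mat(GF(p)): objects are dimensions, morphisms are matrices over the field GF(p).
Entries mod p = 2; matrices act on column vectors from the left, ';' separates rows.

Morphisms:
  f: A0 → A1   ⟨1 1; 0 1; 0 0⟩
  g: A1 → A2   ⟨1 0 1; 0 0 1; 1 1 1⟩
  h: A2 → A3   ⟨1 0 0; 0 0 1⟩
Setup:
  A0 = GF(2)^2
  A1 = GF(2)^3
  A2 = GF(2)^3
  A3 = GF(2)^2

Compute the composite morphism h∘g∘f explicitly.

  e0=[1,0] f→[1,0,0] g→[1,0,1] h→[1,1]
  e1=[0,1] f→[1,1,0] g→[1,0,0] h→[1,0]
composite: ⟨1 1; 1 0⟩

Answer: ⟨1 1; 1 0⟩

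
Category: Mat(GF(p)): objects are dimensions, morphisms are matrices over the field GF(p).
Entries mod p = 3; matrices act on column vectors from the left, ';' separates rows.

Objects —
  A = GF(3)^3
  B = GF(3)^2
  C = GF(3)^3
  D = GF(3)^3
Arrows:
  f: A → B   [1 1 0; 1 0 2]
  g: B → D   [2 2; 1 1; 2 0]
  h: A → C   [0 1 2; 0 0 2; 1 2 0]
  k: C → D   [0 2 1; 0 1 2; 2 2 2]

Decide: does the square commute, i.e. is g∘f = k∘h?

Along f;g (path 1):
  e0=⟨1,0,0⟩ f→⟨1,1⟩ g→⟨1,2,2⟩
  e1=⟨0,1,0⟩ f→⟨1,0⟩ g→⟨2,1,2⟩
  e2=⟨0,0,1⟩ f→⟨0,2⟩ g→⟨1,2,0⟩
  ⟦path⟧₁ = [1 2 1; 2 1 2; 2 2 0]
Along h;k (path 2):
  e0=⟨1,0,0⟩ h→⟨0,0,1⟩ k→⟨1,2,2⟩
  e1=⟨0,1,0⟩ h→⟨1,0,2⟩ k→⟨2,1,0⟩
  e2=⟨0,0,1⟩ h→⟨2,2,0⟩ k→⟨1,2,2⟩
  ⟦path⟧₂ = [1 2 1; 2 1 2; 2 0 2]
Equal? NO — does not commute

Answer: DOES NOT COMMUTE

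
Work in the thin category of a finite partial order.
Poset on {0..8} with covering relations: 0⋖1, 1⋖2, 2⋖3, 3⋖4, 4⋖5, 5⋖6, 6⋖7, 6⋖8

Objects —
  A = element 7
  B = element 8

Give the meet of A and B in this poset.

Lower bounds of A=7 and B=8: {0,1,2,3,4,5,6}
  0 ≤ 6
  1 ≤ 6
  2 ≤ 6
  3 ≤ 6
  4 ≤ 6
  5 ≤ 6
  6 ≤ 6
glb = 6

Answer: A∧B = 6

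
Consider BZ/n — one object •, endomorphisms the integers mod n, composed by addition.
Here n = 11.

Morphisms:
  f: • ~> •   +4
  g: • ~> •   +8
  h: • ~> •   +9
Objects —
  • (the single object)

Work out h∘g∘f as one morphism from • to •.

Answer: +10

Work:
  0 +4≡4 +8≡1 +9≡10  (mod 11)
⟦path⟧: +10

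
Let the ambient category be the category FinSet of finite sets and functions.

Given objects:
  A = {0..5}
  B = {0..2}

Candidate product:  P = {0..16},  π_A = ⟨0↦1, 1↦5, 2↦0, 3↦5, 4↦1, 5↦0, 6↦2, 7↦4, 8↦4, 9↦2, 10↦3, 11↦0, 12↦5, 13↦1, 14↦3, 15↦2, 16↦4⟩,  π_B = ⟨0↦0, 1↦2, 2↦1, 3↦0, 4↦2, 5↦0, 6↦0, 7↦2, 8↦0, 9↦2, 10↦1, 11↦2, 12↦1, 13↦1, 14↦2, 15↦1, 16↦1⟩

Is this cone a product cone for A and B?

|A|·|B| = 6·3 = 18;  |P| = 17
  → cardinalities differ; no bijection possible.

Answer: NOT A VALID PRODUCT — |P|=17 ≠ |A|·|B|=18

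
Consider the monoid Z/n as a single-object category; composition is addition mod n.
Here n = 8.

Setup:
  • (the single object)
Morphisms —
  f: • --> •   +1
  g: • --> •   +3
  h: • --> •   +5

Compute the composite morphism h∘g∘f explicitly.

  0 +1≡1 +3≡4 +5≡1  (mod 8)
result: +1

Answer: +1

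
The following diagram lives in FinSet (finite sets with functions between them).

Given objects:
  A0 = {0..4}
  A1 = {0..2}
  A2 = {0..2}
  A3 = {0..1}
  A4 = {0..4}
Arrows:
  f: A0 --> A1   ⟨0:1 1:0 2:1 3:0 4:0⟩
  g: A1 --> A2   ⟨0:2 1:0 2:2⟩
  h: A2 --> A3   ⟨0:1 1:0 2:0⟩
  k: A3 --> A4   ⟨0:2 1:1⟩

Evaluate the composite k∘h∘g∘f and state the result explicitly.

Answer: ⟨0:1 1:2 2:1 3:2 4:2⟩

Work:
  0 f-->1 g-->0 h-->1 k-->1
  1 f-->0 g-->2 h-->0 k-->2
  2 f-->1 g-->0 h-->1 k-->1
  3 f-->0 g-->2 h-->0 k-->2
  4 f-->0 g-->2 h-->0 k-->2
result: ⟨0:1 1:2 2:1 3:2 4:2⟩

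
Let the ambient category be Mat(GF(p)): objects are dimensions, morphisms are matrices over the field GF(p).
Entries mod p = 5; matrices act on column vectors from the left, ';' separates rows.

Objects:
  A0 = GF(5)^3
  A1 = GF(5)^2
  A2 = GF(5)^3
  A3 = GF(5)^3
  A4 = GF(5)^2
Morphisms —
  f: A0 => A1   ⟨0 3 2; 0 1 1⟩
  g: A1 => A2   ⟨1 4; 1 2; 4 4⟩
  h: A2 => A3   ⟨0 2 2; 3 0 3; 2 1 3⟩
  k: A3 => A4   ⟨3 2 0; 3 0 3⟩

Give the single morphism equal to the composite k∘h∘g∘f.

  e0=(1,0,0) f=>(0,0) g=>(0,0,0) h=>(0,0,0) k=>(0,0)
  e1=(0,1,0) f=>(3,1) g=>(2,0,1) h=>(2,4,2) k=>(4,2)
  e2=(0,0,1) f=>(2,1) g=>(1,4,2) h=>(2,4,2) k=>(4,2)
⟦path⟧: ⟨0 4 4; 0 2 2⟩

Answer: ⟨0 4 4; 0 2 2⟩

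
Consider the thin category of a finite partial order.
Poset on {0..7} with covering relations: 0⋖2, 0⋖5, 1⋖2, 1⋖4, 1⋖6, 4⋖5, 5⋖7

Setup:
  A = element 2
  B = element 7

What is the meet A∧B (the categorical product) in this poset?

Answer: NO MEET EXISTS

Work:
Lower bounds of A=2 and B=7: {0,1}
  maximal lower bounds 0 and 1 are incomparable: neither 0⊑1 nor 1⊑0
→ no greatest lower bound exists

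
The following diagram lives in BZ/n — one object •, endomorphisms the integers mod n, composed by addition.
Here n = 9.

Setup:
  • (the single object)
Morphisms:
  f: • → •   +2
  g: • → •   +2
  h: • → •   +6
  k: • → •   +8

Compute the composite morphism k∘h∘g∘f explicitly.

  0 +2≡2 +2≡4 +6≡1 +8≡0  (mod 9)
composite: +0

Answer: +0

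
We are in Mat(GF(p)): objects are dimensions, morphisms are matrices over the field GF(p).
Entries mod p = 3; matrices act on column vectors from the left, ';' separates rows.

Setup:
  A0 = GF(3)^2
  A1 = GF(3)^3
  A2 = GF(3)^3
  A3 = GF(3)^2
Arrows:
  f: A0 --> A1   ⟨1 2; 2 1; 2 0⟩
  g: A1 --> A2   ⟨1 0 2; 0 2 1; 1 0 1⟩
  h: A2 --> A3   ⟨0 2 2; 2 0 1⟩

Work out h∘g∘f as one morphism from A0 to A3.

  e0=[1,0] f-->[1,2,2] g-->[2,0,0] h-->[0,1]
  e1=[0,1] f-->[2,1,0] g-->[2,2,2] h-->[2,0]
composite: ⟨0 2; 1 0⟩

Answer: ⟨0 2; 1 0⟩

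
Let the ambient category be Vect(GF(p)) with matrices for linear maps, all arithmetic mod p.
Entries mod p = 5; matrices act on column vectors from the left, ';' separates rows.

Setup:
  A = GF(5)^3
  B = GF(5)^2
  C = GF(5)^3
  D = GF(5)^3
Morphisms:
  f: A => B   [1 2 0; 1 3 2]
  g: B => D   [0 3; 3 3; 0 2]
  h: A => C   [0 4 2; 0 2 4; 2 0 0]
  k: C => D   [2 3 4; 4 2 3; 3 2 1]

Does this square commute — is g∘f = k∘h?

Along f;g (path 1):
  e0=⟨1,0,0⟩ f=>⟨1,1⟩ g=>⟨3,1,2⟩
  e1=⟨0,1,0⟩ f=>⟨2,3⟩ g=>⟨4,0,1⟩
  e2=⟨0,0,1⟩ f=>⟨0,2⟩ g=>⟨1,1,4⟩
  result₁ = [3 4 1; 1 0 1; 2 1 4]
Along h;k (path 2):
  e0=⟨1,0,0⟩ h=>⟨0,0,2⟩ k=>⟨3,1,2⟩
  e1=⟨0,1,0⟩ h=>⟨4,2,0⟩ k=>⟨4,0,1⟩
  e2=⟨0,0,1⟩ h=>⟨2,4,0⟩ k=>⟨1,1,4⟩
  result₂ = [3 4 1; 1 0 1; 2 1 4]
Equal? YES — commutes

Answer: COMMUTES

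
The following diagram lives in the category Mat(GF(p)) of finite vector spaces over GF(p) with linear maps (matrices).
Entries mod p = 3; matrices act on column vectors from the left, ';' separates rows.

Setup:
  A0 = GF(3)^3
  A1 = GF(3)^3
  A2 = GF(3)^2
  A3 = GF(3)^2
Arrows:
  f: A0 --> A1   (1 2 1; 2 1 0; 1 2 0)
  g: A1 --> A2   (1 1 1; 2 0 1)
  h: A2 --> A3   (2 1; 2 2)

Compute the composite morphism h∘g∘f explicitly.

Answer: (2 1 1; 2 1 0)

Derivation:
  e0=[1,0,0] f-->[1,2,1] g-->[1,0] h-->[2,2]
  e1=[0,1,0] f-->[2,1,2] g-->[2,0] h-->[1,1]
  e2=[0,0,1] f-->[1,0,0] g-->[1,2] h-->[1,0]
result: (2 1 1; 2 1 0)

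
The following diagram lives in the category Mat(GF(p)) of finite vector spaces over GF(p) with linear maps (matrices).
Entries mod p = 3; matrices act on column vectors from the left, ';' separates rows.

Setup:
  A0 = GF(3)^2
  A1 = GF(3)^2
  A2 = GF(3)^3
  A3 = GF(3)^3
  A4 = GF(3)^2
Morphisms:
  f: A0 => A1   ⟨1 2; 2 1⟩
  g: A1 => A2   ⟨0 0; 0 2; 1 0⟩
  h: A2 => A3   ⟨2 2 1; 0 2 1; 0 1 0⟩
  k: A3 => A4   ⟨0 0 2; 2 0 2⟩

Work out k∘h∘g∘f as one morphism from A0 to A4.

  e0=⟨1,0⟩ f=>⟨1,2⟩ g=>⟨0,1,1⟩ h=>⟨0,0,1⟩ k=>⟨2,2⟩
  e1=⟨0,1⟩ f=>⟨2,1⟩ g=>⟨0,2,2⟩ h=>⟨0,0,2⟩ k=>⟨1,1⟩
⟦path⟧: ⟨2 1; 2 1⟩

Answer: ⟨2 1; 2 1⟩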